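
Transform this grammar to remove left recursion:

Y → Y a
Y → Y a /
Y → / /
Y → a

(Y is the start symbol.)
Y → / / Y'
Y → a Y'
Y' → a Y'
Y' → a / Y'
Y' → ε

Y is directly left-recursive. The standard transformation for
  A → A α₁ | ... | A α_m | β₁ | ... | β_n
is
  A  → β₁ A' | ... | β_n A'
  A' → α₁ A' | ... | α_m A' | ε

Y → / / becomes Y → / / Y'
Y → a becomes Y → a Y'
Y → Y a becomes Y' → a Y'
Y → Y a / becomes Y' → a / Y'
Add Y' → ε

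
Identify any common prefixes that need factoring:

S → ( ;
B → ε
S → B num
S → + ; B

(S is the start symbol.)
No, left-factoring is not needed

Left-factoring is needed when two productions for the same non-terminal
share a common prefix on the right-hand side.

Productions for S:
  S → ( ;
  S → B num
  S → + ; B

No common prefixes found.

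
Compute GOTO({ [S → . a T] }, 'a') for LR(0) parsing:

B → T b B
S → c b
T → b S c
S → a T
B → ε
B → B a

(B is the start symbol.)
GOTO(I, 'a') = CLOSURE({ [A → αX.β] : [A → α.Xβ] ∈ I, X = 'a' })

Items with dot before 'a', with the dot advanced:
  [S → . a T] → [S → a . T]
Closure of the advanced items:
  [S → a . T] has the dot before T: add [T → . b S c]

GOTO = { [S → a . T], [T → . b S c] }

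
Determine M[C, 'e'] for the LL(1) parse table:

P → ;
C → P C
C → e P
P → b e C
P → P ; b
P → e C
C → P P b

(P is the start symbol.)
To find M[C, 'e'], we find productions for C where 'e' is in the predict set (PREDICT(N → α) = (FIRST(α) \ {ε}) ∪ (FOLLOW(N) if α ⇒* ε)).

Relevant sets:
  FIRST(P) = { ';', 'b', 'e' }

C → P C: PREDICT = { ';', 'b', 'e' }
  'e' is in predict set, so this production goes in M[C, 'e']
C → e P: PREDICT = { 'e' }
  'e' is in predict set, so this production goes in M[C, 'e']
C → P P b: PREDICT = { ';', 'b', 'e' }
  'e' is in predict set, so this production goes in M[C, 'e']

M[C, 'e'] = C → P C, C → e P, C → P P b  (a multiply-defined cell — the grammar is not LL(1))

Answer: C → P C, C → e P, C → P P b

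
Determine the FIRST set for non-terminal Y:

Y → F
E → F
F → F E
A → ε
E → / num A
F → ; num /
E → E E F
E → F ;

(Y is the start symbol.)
FIRST sets of the other non-terminals involved (by the same procedure, iterated to a fixed point):
  FIRST(F) = { ';' }

From Y → F:
  - F is a non-terminal: add FIRST(F) \ {ε} = { ';' }
    F is not nullable, so stop

Collecting: FIRST(Y) = { ';' }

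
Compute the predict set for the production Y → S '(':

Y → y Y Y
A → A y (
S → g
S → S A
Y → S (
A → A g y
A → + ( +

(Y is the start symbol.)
{ 'g' }

PREDICT(Y → S '(') = (FIRST(RHS) \ {ε}) ∪ (FOLLOW(Y) if ε ∈ FIRST(RHS), i.e. RHS ⇒* ε)
FIRST(S) = { 'g' }
FIRST(S '(') = { 'g' }
ε ∉ FIRST(S '('), so FOLLOW(Y) is not added.
PREDICT(Y → S '(') = { 'g' }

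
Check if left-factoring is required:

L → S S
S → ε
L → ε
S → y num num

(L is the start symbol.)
No, left-factoring is not needed

Left-factoring is needed when two productions for the same non-terminal
share a common prefix on the right-hand side.

Productions for L:
  L → S S
  L → ε
Productions for S:
  S → ε
  S → y num num

No common prefixes found.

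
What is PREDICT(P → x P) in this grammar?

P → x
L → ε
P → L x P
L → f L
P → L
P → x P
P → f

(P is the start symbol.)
PREDICT(P → x P) = (FIRST(RHS) \ {ε}) ∪ (FOLLOW(P) if ε ∈ FIRST(RHS), i.e. RHS ⇒* ε)
FIRST(x P) = { 'x' }
ε ∉ FIRST(x P), so FOLLOW(P) is not added.
PREDICT(P → x P) = { 'x' }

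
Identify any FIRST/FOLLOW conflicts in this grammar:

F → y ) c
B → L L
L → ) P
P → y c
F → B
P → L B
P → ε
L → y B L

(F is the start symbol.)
Yes. P → y c with FOLLOW(P) on { 'y' }; P → L B with FOLLOW(P) on { ')', 'y' }

Nullable non-terminals: P.
FIRST sets used below: FIRST(L) = { ')', 'y' }

P: nullable alternative(s) P → ε; FOLLOW(P) = { $, ')', 'y' }
  P → y c: FIRST \ {ε} = { 'y' } — overlaps FOLLOW(P) on { 'y' }: CONFLICT
  P → L B: FIRST \ {ε} = { ')', 'y' } — overlaps FOLLOW(P) on { ')', 'y' }: CONFLICT
  P → ε: FIRST \ {ε} = { } — this is the only nullable alternative, skip

B, F, L have no nullable alternative, so no FIRST/FOLLOW check is needed there.

So the grammar has 2 FIRST/FOLLOW conflicts (marked CONFLICT above).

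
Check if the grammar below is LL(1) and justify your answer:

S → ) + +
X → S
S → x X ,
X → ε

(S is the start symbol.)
Yes, the grammar is LL(1).

A grammar is LL(1) if for each non-terminal N with multiple productions, the predict sets of those productions are pairwise disjoint, where PREDICT(N → α) = (FIRST(α) \ {ε}) ∪ (FOLLOW(N) if α ⇒* ε).

Relevant sets:
  FIRST(S) = { ')', 'x' }
  FOLLOW(X) = { ',' }

For S:
  PREDICT(S → ')' '+' '+') = { ')' }
  PREDICT(S → x X ',') = { 'x' }
For X:
  PREDICT(X → S) = { ')', 'x' }
  PREDICT(X → ε) = { ',' }

All predict sets are disjoint. The grammar IS LL(1).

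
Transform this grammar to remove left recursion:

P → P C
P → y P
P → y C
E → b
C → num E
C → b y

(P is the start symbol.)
P is directly left-recursive. The standard transformation for
  A → A α₁ | ... | A α_m | β₁ | ... | β_n
is
  A  → β₁ A' | ... | β_n A'
  A' → α₁ A' | ... | α_m A' | ε

P → y P becomes P → y P P'
P → y C becomes P → y C P'
P → P C becomes P' → C P'
Add P' → ε

Productions for other non-terminals are unchanged:
  E → b
  C → num E
  C → b y

Resulting grammar:
P → y P P'
P → y C P'
P' → C P'
P' → ε
E → b
C → num E
C → b y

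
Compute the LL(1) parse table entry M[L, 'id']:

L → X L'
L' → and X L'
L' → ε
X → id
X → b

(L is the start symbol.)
L → X L'

To find M[L, 'id'], we find productions for L where 'id' is in the predict set (PREDICT(N → α) = (FIRST(α) \ {ε}) ∪ (FOLLOW(N) if α ⇒* ε)).

Relevant sets:
  FIRST(X) = { 'b', 'id' }

L → X L': PREDICT = { 'b', 'id' }
  'id' is in predict set, so this production goes in M[L, 'id']

M[L, 'id'] = L → X L'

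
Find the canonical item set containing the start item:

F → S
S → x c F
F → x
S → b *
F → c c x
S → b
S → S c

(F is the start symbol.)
{ [F → . S], [F → . c c x], [F → . x], [F' → . F], [S → . S c], [S → . b *], [S → . b], [S → . x c F] }

First, augment the grammar with F' → F
I₀ = CLOSURE({ [F' → . F] }):
  [F' → . F] has the dot before F: add [F → . S], [F → . x], [F → . c c x]
  [F → . S] has the dot before S: add [S → . x c F], [S → . b *], [S → . b], [S → . S c]
No further items can be added.

I₀ = { [F → . S], [F → . c c x], [F → . x], [F' → . F], [S → . S c], [S → . b *], [S → . b], [S → . x c F] }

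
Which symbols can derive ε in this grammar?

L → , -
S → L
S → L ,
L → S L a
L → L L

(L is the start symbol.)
None

A non-terminal is nullable if it can derive ε (the empty string): either it has an ε-production, or it has a production whose right-hand side consists entirely of nullable non-terminals.

There are no ε-productions, so no non-terminal can derive ε.
No non-terminals are nullable.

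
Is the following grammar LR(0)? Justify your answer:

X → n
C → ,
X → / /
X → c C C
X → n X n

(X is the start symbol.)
A grammar is LR(0) if no state in the canonical LR(0) collection has:
  - both a shift item (dot before a terminal) and a complete item (shift-reduce conflict), or
  - two or more complete items (reduce-reduce conflict; the accept item [X' → X .] counts as a complete item here).

Augment with X' → X and build the canonical LR(0) collection (I0 = CLOSURE({[X' → . X]}), then GOTO on every symbol after a dot until no new states appear). It has 11 states:
  I0: { [X → . / /], [X → . c C C], [X → . n X n], [X → . n], [X' → . X] }  — shift
  I1: { [X → / . /] }  — shift
  I2: { [X' → X .] }  — accept
  I3: { [C → . ,], [X → c . C C] }  — shift
  I4: { [X → . / /], [X → . c C C], [X → . n X n], [X → . n], [X → n . X n], [X → n .] }  — shift, reduce
  I5: { [X → n X . n] }  — shift
  I6: { [X → n X n .] }  — reduce
  I7: { [C → , .] }  — reduce
  I8: { [C → . ,], [X → c C . C] }  — shift
  I9: { [X → c C C .] }  — reduce
  I10: { [X → / / .] }  — reduce

Conflict in state I4:
  Shift-reduce conflict between [X → n .] and [X → . / /]
So the grammar is NOT LR(0).

Answer: No. Shift-reduce conflict between [X → n .] and [X → . / /]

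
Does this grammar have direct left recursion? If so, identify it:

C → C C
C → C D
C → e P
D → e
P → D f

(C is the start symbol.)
Direct left recursion occurs when N → N α for some non-terminal N (the right-hand side begins with the left-hand side itself).

C → C C: LEFT RECURSIVE (starts with C)
C → C D: LEFT RECURSIVE (starts with C)
C → e P: starts with e
D → e: starts with e
P → D f: starts with D

The grammar has direct left recursion on: C.

Answer: Yes, C is left-recursive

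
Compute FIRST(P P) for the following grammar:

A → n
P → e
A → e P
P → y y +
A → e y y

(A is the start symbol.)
FIRST sets of the non-terminals involved (from the grammar, by fixed-point iteration):
  FIRST(P) = { 'e', 'y' }

To compute FIRST(P P), process the symbols left to right:
Symbol P is a non-terminal. Add FIRST(P) \ {ε} = { 'e', 'y' }
P is not nullable (ε ∉ FIRST(P)), so stop here.
FIRST(P P) = { 'e', 'y' }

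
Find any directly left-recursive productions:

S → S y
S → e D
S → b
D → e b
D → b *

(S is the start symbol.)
Yes, S is left-recursive

S → S y: LEFT RECURSIVE (starts with S)
S → e D: starts with e
S → b: starts with b
D → e b: starts with e
D → b *: starts with b

The grammar has direct left recursion on: S.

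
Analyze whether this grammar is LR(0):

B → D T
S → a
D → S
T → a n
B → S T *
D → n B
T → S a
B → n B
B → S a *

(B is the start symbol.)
A grammar is LR(0) if no state in the canonical LR(0) collection has:
  - both a shift item (dot before a terminal) and a complete item (shift-reduce conflict), or
  - two or more complete items (reduce-reduce conflict; the accept item [B' → B .] counts as a complete item here).

Augment with B' → B and build the canonical LR(0) collection (I0 = CLOSURE({[B' → . B]}), then GOTO on every symbol after a dot until no new states appear). It has 16 states:
  I0: { [B → . D T], [B → . S T *], [B → . S a *], [B → . n B], [B' → . B], [D → . S], [D → . n B], [S → . a] }  — shift
  I1: { [B' → B .] }  — accept
  I2: { [B → D . T], [S → . a], [T → . S a], [T → . a n] }  — shift
  I3: { [B → S . T *], [B → S . a *], [D → S .], [S → . a], [T → . S a], [T → . a n] }  — shift, reduce
  I4: { [S → a .] }  — reduce
  I5: { [B → . D T], [B → . S T *], [B → . S a *], [B → . n B], [B → n . B], [D → . S], [D → . n B], [D → n . B], [S → . a] }  — shift
  I6: { [B → n B .], [D → n B .] }  — 2 reduces
  I7: { [T → S . a] }  — shift
  I8: { [B → S T . *] }  — shift
  I9: { [B → S a . *], [S → a .], [T → a . n] }  — shift, reduce
  I10: { [B → S a * .] }  — reduce
  I11: { [T → a n .] }  — reduce
  I12: { [B → S T * .] }  — reduce
  I13: { [T → S a .] }  — reduce
  I14: { [B → D T .] }  — reduce
  I15: { [S → a .], [T → a . n] }  — shift, reduce

Conflict in state I3:
  Shift-reduce conflict between [D → S .] and [B → S . a *]
So the grammar is NOT LR(0).

Answer: No. Shift-reduce conflict between [D → S .] and [B → S . a *]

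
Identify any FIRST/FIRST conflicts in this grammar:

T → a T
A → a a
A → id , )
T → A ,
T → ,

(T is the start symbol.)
FIRST sets of the non-terminals at (or reachable through a nullable prefix from) the front of some alternative:
  FIRST(A) = { 'a', 'id' }

Productions for T:
  T → a T: FIRST = { 'a' }
  T → A ,: FIRST = { 'a', 'id' }
  T → ,: FIRST = { ',' }
Productions for A:
  A → a a: FIRST = { 'a' }
  A → id , ): FIRST = { 'id' }

Conflict for T: T → a T and T → A ,
  Overlap: { 'a' }

Answer: Yes. T → a T / T → A ',' on { 'a' }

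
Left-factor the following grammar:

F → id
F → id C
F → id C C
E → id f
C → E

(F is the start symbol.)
F → id F'
F' → ε
F' → C F''
F'' → ε
F'' → C
E → id f
C → E

Left-factoring transforms A → αβ₁ | αβ₂ into A → αA' and A' → β₁ | β₂
(α is the longest common prefix among the alternatives). Repeat until
no nonterminal has two alternatives with a common prefix.

Round 1: F has alternatives sharing prefix 'id'. Introduce F': F → id F'
  Add: F' → ε
  Add: F' → C
  Add: F' → C C

Round 2: F' has alternatives sharing prefix 'C'. Introduce F'': F' → C F''
  Add: F'' → ε
  Add: F'' → C

No remaining common prefixes — done.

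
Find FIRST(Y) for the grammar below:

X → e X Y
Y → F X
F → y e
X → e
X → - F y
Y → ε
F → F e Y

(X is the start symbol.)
{ 'y', ε }

FIRST sets of the other non-terminals involved (by the same procedure, iterated to a fixed point):
  FIRST(F) = { 'y' }

From Y → F X:
  - F is a non-terminal: add FIRST(F) \ {ε} = { 'y' }
    F is not nullable, so stop
From Y → ε:
  - ε-production, so ε ∈ FIRST(Y)

Collecting: FIRST(Y) = { 'y', ε }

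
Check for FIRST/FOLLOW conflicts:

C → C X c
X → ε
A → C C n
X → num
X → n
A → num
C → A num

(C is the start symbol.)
Nullable non-terminals: X.

X: nullable alternative(s) X → ε; FOLLOW(X) = { 'c' }
  X → ε: FIRST \ {ε} = { } — this is the only nullable alternative, skip
  X → num: FIRST \ {ε} = { 'num' } — disjoint from FOLLOW(X)
  X → n: FIRST \ {ε} = { 'n' } — disjoint from FOLLOW(X)

A, C have no nullable alternative, so no FIRST/FOLLOW check is needed there.

No FIRST/FOLLOW conflicts found.

Answer: No FIRST/FOLLOW conflicts.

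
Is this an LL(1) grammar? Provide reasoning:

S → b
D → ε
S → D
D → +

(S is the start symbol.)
Yes, the grammar is LL(1).

A grammar is LL(1) if for each non-terminal N with multiple productions, the predict sets of those productions are pairwise disjoint, where PREDICT(N → α) = (FIRST(α) \ {ε}) ∪ (FOLLOW(N) if α ⇒* ε).

Relevant sets:
  FIRST(D) = { '+', ε }
  FOLLOW(S) = { $ }
  FOLLOW(D) = { $ }

For S:
  PREDICT(S → b) = { 'b' }
  PREDICT(S → D) = { $, '+' }
For D:
  PREDICT(D → ε) = { $ }
  PREDICT(D → '+') = { '+' }

All predict sets are disjoint. The grammar IS LL(1).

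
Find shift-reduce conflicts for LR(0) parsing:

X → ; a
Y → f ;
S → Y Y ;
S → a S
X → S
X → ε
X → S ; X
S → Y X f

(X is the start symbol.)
Yes — I0: [X → .] vs [S → . a S]; I2: [X → S .] vs [X → S . ; X]; I4: [X → .] vs [S → . a S]; I10: [X → .] vs [S → Y Y . ;]; I11: [S → Y Y ; .] vs [X → ; . a]; I14: [X → .] vs [S → . a S]

A shift-reduce conflict occurs when an LR(0) state has both:
  - a complete (reduce) item [A → α .] (dot at the end), and
  - a shift item [B → β . c γ] (dot before a terminal).

Augment with X' → X and build the canonical LR(0) collection (I0 = CLOSURE({[X' → . X]}), then GOTO on every symbol after a dot until no new states appear). It has 16 states:
  I0: { [S → . Y X f], [S → . Y Y ;], [S → . a S], [X → . ; a], [X → . S ; X], [X → . S], [X → .], [X' → . X], [Y → . f ;] }  — shift, reduce
  I1: { [X → ; . a] }  — shift
  I2: { [X → S . ; X], [X → S .] }  — shift, reduce
  I3: { [X' → X .] }  — accept
  I4: { [S → . Y X f], [S → . Y Y ;], [S → . a S], [S → Y . X f], [S → Y . Y ;], [X → . ; a], [X → . S ; X], [X → . S], [X → .], [Y → . f ;] }  — shift, reduce
  I5: { [S → . Y X f], [S → . Y Y ;], [S → . a S], [S → a . S], [Y → . f ;] }  — shift
  I6: { [Y → f . ;] }  — shift
  I7: { [Y → f ; .] }  — reduce
  I8: { [S → a S .] }  — reduce
  I9: { [S → Y X . f] }  — shift
  I10: { [S → . Y X f], [S → . Y Y ;], [S → . a S], [S → Y . X f], [S → Y . Y ;], [S → Y Y . ;], [X → . ; a], [X → . S ; X], [X → . S], [X → .], [Y → . f ;] }  — shift, reduce
  I11: { [S → Y Y ; .], [X → ; . a] }  — shift, reduce
  I12: { [X → ; a .] }  — reduce
  I13: { [S → Y X f .] }  — reduce
  I14: { [S → . Y X f], [S → . Y Y ;], [S → . a S], [X → . ; a], [X → . S ; X], [X → . S], [X → .], [X → S ; . X], [Y → . f ;] }  — shift, reduce
  I15: { [X → S ; X .] }  — reduce

I0 contains reduce item [X → .] and shift items [S → . a S], [X → . ; a], [Y → . f ;] — shift-reduce conflict.
I2 contains reduce item [X → S .] and shift item [X → S . ; X] — shift-reduce conflict.
I4 contains reduce item [X → .] and shift items [S → . a S], [X → . ; a], [Y → . f ;] — shift-reduce conflict.
I10 contains reduce item [X → .] and shift items [S → Y Y . ;], [S → . a S], [X → . ; a], [Y → . f ;] — shift-reduce conflict.
I11 contains reduce item [S → Y Y ; .] and shift item [X → ; . a] — shift-reduce conflict.
I14 contains reduce item [X → .] and shift items [S → . a S], [X → . ; a], [Y → . f ;] — shift-reduce conflict.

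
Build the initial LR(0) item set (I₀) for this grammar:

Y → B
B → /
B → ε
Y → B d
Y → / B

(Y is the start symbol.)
First, augment the grammar with Y' → Y
I₀ = CLOSURE({ [Y' → . Y] }):
  [Y' → . Y] has the dot before Y: add [Y → . B], [Y → . B d], [Y → . / B]
  [Y → . B] has the dot before B: add [B → . /], [B → .]
No further items can be added.

I₀ = { [B → . /], [B → .], [Y → . / B], [Y → . B d], [Y → . B], [Y' → . Y] }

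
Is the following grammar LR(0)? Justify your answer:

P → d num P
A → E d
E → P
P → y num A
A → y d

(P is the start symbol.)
A grammar is LR(0) if no state in the canonical LR(0) collection has:
  - both a shift item (dot before a terminal) and a complete item (shift-reduce conflict), or
  - two or more complete items (reduce-reduce conflict; the accept item [P' → P .] counts as a complete item here).

Augment with P' → P and build the canonical LR(0) collection (I0 = CLOSURE({[P' → . P]}), then GOTO on every symbol after a dot until no new states appear). It has 13 states:
  I0: { [P → . d num P], [P → . y num A], [P' → . P] }  — shift
  I1: { [P' → P .] }  — accept
  I2: { [P → d . num P] }  — shift
  I3: { [P → y . num A] }  — shift
  I4: { [A → . E d], [A → . y d], [E → . P], [P → . d num P], [P → . y num A], [P → y num . A] }  — shift
  I5: { [P → y num A .] }  — reduce
  I6: { [A → E . d] }  — shift
  I7: { [E → P .] }  — reduce
  I8: { [A → y . d], [P → y . num A] }  — shift
  I9: { [A → y d .] }  — reduce
  I10: { [A → E d .] }  — reduce
  I11: { [P → . d num P], [P → . y num A], [P → d num . P] }  — shift
  I12: { [P → d num P .] }  — reduce

Every state is either a pure shift/goto state or contains exactly one complete item and nothing to shift — no conflicts. The grammar is LR(0).

Answer: Yes, the grammar is LR(0)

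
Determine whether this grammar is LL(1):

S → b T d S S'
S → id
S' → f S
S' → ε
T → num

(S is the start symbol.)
A grammar is LL(1) if for each non-terminal N with multiple productions, the predict sets of those productions are pairwise disjoint, where PREDICT(N → α) = (FIRST(α) \ {ε}) ∪ (FOLLOW(N) if α ⇒* ε).

Relevant sets:
  FOLLOW(S') = { $, 'f' }

For S:
  PREDICT(S → b T d S S') = { 'b' }
  PREDICT(S → id) = { 'id' }
For S':
  PREDICT(S' → f S) = { 'f' }
  PREDICT(S' → ε) = { $, 'f' }
T has a single production, so nothing to check there.

Conflict found: Predict set conflict for S': { 'f' }
The grammar is NOT LL(1).

Answer: No. Predict set conflict for S': { 'f' }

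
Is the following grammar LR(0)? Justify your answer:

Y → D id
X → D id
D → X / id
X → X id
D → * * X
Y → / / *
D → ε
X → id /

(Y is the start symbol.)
Augment with Y' → Y and build the canonical LR(0) collection (I0 = CLOSURE({[Y' → . Y]}), then GOTO on every symbol after a dot until no new states appear). It has 18 states:
  I0: { [D → . * * X], [D → . X / id], [D → .], [X → . D id], [X → . X id], [X → . id /], [Y → . / / *], [Y → . D id], [Y' → . Y] }  — shift, reduce
  I1: { [D → * . * X] }  — shift
  I2: { [Y → / . / *] }  — shift
  I3: { [X → D . id], [Y → D . id] }  — shift
  I4: { [D → X . / id], [X → X . id] }  — shift
  I5: { [Y' → Y .] }  — accept
  I6: { [X → id . /] }  — shift
  I7: { [X → id / .] }  — reduce
  I8: { [D → X / . id] }  — shift
  I9: { [X → X id .] }  — reduce
  I10: { [D → X / id .] }  — reduce
  I11: { [X → D id .], [Y → D id .] }  — 2 reduces
  I12: { [Y → / / . *] }  — shift
  I13: { [Y → / / * .] }  — reduce
  I14: { [D → * * . X], [D → . * * X], [D → . X / id], [D → .], [X → . D id], [X → . X id], [X → . id /] }  — shift, reduce
  I15: { [X → D . id] }  — shift
  I16: { [D → * * X .], [D → X . / id], [X → X . id] }  — shift, reduce
  I17: { [X → D id .] }  — reduce

Conflict in state I0:
  Shift-reduce conflict between [D → .] and [D → . * * X]
So the grammar is NOT LR(0).

Answer: No. Shift-reduce conflict between [D → .] and [D → . * * X]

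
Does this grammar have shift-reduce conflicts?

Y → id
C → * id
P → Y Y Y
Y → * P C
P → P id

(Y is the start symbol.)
Augment with Y' → Y and build the canonical LR(0) collection (I0 = CLOSURE({[Y' → . Y]}), then GOTO on every symbol after a dot until no new states appear). It has 12 states:
  I0: { [Y → . * P C], [Y → . id], [Y' → . Y] }  — shift
  I1: { [P → . P id], [P → . Y Y Y], [Y → * . P C], [Y → . * P C], [Y → . id] }  — shift
  I2: { [Y' → Y .] }  — accept
  I3: { [Y → id .] }  — reduce
  I4: { [C → . * id], [P → P . id], [Y → * P . C] }  — shift
  I5: { [P → Y . Y Y], [Y → . * P C], [Y → . id] }  — shift
  I6: { [P → Y Y . Y], [Y → . * P C], [Y → . id] }  — shift
  I7: { [P → Y Y Y .] }  — reduce
  I8: { [C → * . id] }  — shift
  I9: { [Y → * P C .] }  — reduce
  I10: { [P → P id .] }  — reduce
  I11: { [C → * id .] }  — reduce

No state contains both a complete item and a shift item.

Answer: No shift-reduce conflicts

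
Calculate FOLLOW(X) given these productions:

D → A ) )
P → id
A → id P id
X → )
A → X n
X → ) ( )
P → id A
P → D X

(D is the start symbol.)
{ 'id', 'n' }

In A → X n: X is followed by n, add FIRST(n) \ {ε} = { 'n' }
In P → D X: X is at the end, add FOLLOW(P)

The FOLLOW sets referred to above (computed the same way, to a fixed point):
  FOLLOW(P) = { 'id' }

Taking the union: FOLLOW(X) = { 'id', 'n' }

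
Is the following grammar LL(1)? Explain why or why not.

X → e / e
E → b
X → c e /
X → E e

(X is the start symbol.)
Relevant sets:
  FIRST(E) = { 'b' }

For X:
  PREDICT(X → e '/' e) = { 'e' }
  PREDICT(X → c e '/') = { 'c' }
  PREDICT(X → E e) = { 'b' }
E has a single production, so nothing to check there.

All predict sets are disjoint. The grammar IS LL(1).

Answer: Yes, the grammar is LL(1).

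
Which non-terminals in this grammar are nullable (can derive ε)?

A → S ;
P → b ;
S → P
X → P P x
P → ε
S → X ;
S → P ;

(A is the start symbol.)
ε-productions: P → ε
So P is immediately nullable.
S → P: every symbol on the right is nullable, so S is nullable too.
No further non-terminal can be added: every production for the remaining non-terminals contains a terminal or a non-nullable non-terminal.
Nullable = { 'P', 'S' }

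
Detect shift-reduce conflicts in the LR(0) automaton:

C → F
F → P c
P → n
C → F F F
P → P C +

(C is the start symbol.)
Yes — I2: [C → F .] vs [P → . n]

Augment with C' → C and build the canonical LR(0) collection (I0 = CLOSURE({[C' → . C]}), then GOTO on every symbol after a dot until no new states appear). It has 10 states:
  I0: { [C → . F F F], [C → . F], [C' → . C], [F → . P c], [P → . P C +], [P → . n] }  — shift
  I1: { [C' → C .] }  — accept
  I2: { [C → F . F F], [C → F .], [F → . P c], [P → . P C +], [P → . n] }  — shift, reduce
  I3: { [C → . F F F], [C → . F], [F → . P c], [F → P . c], [P → . P C +], [P → . n], [P → P . C +] }  — shift
  I4: { [P → n .] }  — reduce
  I5: { [P → P C . +] }  — shift
  I6: { [F → P c .] }  — reduce
  I7: { [P → P C + .] }  — reduce
  I8: { [C → F F . F], [F → . P c], [P → . P C +], [P → . n] }  — shift
  I9: { [C → F F F .] }  — reduce

I2 contains reduce item [C → F .] and shift item [P → . n] — shift-reduce conflict.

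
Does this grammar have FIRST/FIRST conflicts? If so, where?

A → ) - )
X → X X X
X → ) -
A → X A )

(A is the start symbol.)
Yes. A → ')' '-' ')' / A → X A ')' on { ')' }; X → X X X / X → ')' '-' on { ')' }

FIRST sets of the non-terminals at (or reachable through a nullable prefix from) the front of some alternative:
  FIRST(X) = { ')' }

Productions for A:
  A → ) - ): FIRST = { ')' }
  A → X A ): FIRST = { ')' }
Productions for X:
  X → X X X: FIRST = { ')' }
  X → ) -: FIRST = { ')' }

Conflict for A: A → ) - ) and A → X A )
  Overlap: { ')' }
Conflict for X: X → X X X and X → ) -
  Overlap: { ')' }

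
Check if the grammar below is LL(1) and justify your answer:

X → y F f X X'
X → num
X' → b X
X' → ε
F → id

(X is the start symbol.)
A grammar is LL(1) if for each non-terminal N with multiple productions, the predict sets of those productions are pairwise disjoint, where PREDICT(N → α) = (FIRST(α) \ {ε}) ∪ (FOLLOW(N) if α ⇒* ε).

Relevant sets:
  FOLLOW(X') = { $, 'b' }

For X:
  PREDICT(X → y F f X X') = { 'y' }
  PREDICT(X → num) = { 'num' }
For X':
  PREDICT(X' → b X) = { 'b' }
  PREDICT(X' → ε) = { $, 'b' }
F has a single production, so nothing to check there.

Conflict found: Predict set conflict for X': { 'b' }
The grammar is NOT LL(1).

Answer: No. Predict set conflict for X': { 'b' }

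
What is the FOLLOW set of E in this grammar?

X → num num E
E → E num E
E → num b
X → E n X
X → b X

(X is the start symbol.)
{ $, 'n', 'num' }

In X → num num E: E is at the end, add FOLLOW(X)
In E → E num E: E is followed by num E, add FIRST(num E) \ {ε} = { 'num' }
In E → E num E: E is at the end; this adds FOLLOW(E) to itself — nothing new
In X → E n X: E is followed by n X, add FIRST(n X) \ {ε} = { 'n' }

The FOLLOW sets referred to above (computed the same way, to a fixed point):
  FOLLOW(X) = { $ }

Taking the union: FOLLOW(E) = { $, 'n', 'num' }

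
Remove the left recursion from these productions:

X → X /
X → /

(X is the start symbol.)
X is directly left-recursive. The standard transformation for
  A → A α₁ | ... | A α_m | β₁ | ... | β_n
is
  A  → β₁ A' | ... | β_n A'
  A' → α₁ A' | ... | α_m A' | ε

X → / becomes X → / X'
X → X / becomes X' → / X'
Add X' → ε

Resulting grammar:
X → / X'
X' → / X'
X' → ε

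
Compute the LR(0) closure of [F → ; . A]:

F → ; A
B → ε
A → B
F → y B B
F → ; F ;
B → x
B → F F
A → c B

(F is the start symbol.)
{ [A → . B], [A → . c B], [B → . F F], [B → . x], [B → .], [F → . ; A], [F → . ; F ;], [F → . y B B], [F → ; . A] }

To compute CLOSURE, for each item [A → α.Bβ] where B is a non-terminal, add [B → .γ] for all productions B → γ; repeat for the newly added items until nothing changes.

Start with: [F → ; . A]
  [F → ; . A] has the dot before A: add [A → . B], [A → . c B]
  [A → . B] has the dot before B: add [B → .], [B → . x], [B → . F F]
  [B → . F F] has the dot before F: add [F → . ; A], [F → . y B B], [F → . ; F ;]
No further items can be added.

CLOSURE = { [A → . B], [A → . c B], [B → . F F], [B → . x], [B → .], [F → . ; A], [F → . ; F ;], [F → . y B B], [F → ; . A] }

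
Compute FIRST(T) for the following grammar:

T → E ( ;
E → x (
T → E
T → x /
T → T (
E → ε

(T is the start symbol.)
{ '(', 'x', ε }

FIRST sets of the other non-terminals involved (by the same procedure, iterated to a fixed point):
  FIRST(E) = { 'x', ε }

From T → E ( ;:
  - E is a non-terminal: add FIRST(E) \ {ε} = { 'x' }
    E is nullable, so continue to the next symbol
  - '(' is a terminal: add '(' and stop
From T → E:
  - E is a non-terminal: add FIRST(E) \ {ε} = { 'x' }
    E is nullable and nothing follows, so the whole right-hand side can vanish: ε ∈ FIRST(T)
From T → x /:
  - x is a terminal: add 'x' and stop
From T → T (:
  - T is the symbol being defined: contributes nothing new
    T is nullable, so continue to the next symbol
  - '(' is a terminal: add '(' and stop

Collecting: FIRST(T) = { '(', 'x', ε }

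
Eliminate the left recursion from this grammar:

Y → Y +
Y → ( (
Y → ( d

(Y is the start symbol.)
Y is directly left-recursive. The standard transformation for
  A → A α₁ | ... | A α_m | β₁ | ... | β_n
is
  A  → β₁ A' | ... | β_n A'
  A' → α₁ A' | ... | α_m A' | ε

Y → ( ( becomes Y → ( ( Y'
Y → ( d becomes Y → ( d Y'
Y → Y + becomes Y' → + Y'
Add Y' → ε

Resulting grammar:
Y → ( ( Y'
Y → ( d Y'
Y' → + Y'
Y' → ε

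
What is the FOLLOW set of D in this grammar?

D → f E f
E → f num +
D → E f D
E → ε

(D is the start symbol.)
{ $ }

D is the start symbol, so $ ∈ FOLLOW(D).
In D → E f D: D is at the end; this adds FOLLOW(D) to itself — nothing new

Taking the union: FOLLOW(D) = { $ }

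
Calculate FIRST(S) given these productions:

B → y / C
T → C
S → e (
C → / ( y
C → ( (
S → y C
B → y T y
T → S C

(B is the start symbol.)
{ 'e', 'y' }

From S → e (:
  - e is a terminal: add 'e' and stop
From S → y C:
  - y is a terminal: add 'y' and stop

Collecting: FIRST(S) = { 'e', 'y' }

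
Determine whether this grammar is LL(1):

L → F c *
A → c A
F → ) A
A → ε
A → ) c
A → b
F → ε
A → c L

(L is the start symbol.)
Relevant sets:
  FOLLOW(A) = { 'c' }
  FOLLOW(F) = { 'c' }

For A:
  PREDICT(A → c A) = { 'c' }
  PREDICT(A → ε) = { 'c' }
  PREDICT(A → ')' c) = { ')' }
  PREDICT(A → b) = { 'b' }
  PREDICT(A → c L) = { 'c' }
For F:
  PREDICT(F → ')' A) = { ')' }
  PREDICT(F → ε) = { 'c' }
L has a single production, so nothing to check there.

Conflict found: Predict set conflict for A: { 'c' }
The grammar is NOT LL(1).

Answer: No. Predict set conflict for A: { 'c' }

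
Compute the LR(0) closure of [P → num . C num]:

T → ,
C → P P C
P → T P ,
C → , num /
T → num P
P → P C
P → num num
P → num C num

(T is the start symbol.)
{ [C → . , num /], [C → . P P C], [P → . P C], [P → . T P ,], [P → . num C num], [P → . num num], [P → num . C num], [T → . ,], [T → . num P] }

To compute CLOSURE, for each item [A → α.Bβ] where B is a non-terminal, add [B → .γ] for all productions B → γ; repeat for the newly added items until nothing changes.

Start with: [P → num . C num]
  [P → num . C num] has the dot before C: add [C → . P P C], [C → . , num /]
  [C → . P P C] has the dot before P: add [P → . T P ,], [P → . P C], [P → . num num], [P → . num C num]
  [P → . T P ,] has the dot before T: add [T → . ,], [T → . num P]
No further items can be added.

CLOSURE = { [C → . , num /], [C → . P P C], [P → . P C], [P → . T P ,], [P → . num C num], [P → . num num], [P → num . C num], [T → . ,], [T → . num P] }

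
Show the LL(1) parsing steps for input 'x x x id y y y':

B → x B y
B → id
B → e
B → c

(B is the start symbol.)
Stack is shown with the top on the left.

Stack        Input             Action
-------------------------------------
B $          x x x id y y y $  output B → x B y
x B y $      x x x id y y y $  match 'x'
B y $        x x id y y y $    output B → x B y
x B y y $    x x id y y y $    match 'x'
B y y $      x id y y y $      output B → x B y
x B y y y $  x id y y y $      match 'x'
B y y y $    id y y y $        output B → id
id y y y $   id y y y $        match 'id'
y y y $      y y y $           match 'y'
y y $        y y $             match 'y'
y $          y $               match 'y'
$            $                 accept

The string is accepted.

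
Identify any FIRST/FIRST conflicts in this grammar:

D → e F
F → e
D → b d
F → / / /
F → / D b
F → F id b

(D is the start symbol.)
Yes. F → e / F → F id b on { 'e' }; F → '/' '/' '/' / F → '/' D b on { '/' }; F → '/' '/' '/' / F → F id b on { '/' }; F → '/' D b / F → F id b on { '/' }

FIRST sets of the non-terminals at (or reachable through a nullable prefix from) the front of some alternative:
  FIRST(F) = { '/', 'e' }

Productions for D:
  D → e F: FIRST = { 'e' }
  D → b d: FIRST = { 'b' }
Productions for F:
  F → e: FIRST = { 'e' }
  F → / / /: FIRST = { '/' }
  F → / D b: FIRST = { '/' }
  F → F id b: FIRST = { '/', 'e' }

Conflict for F: F → e and F → F id b
  Overlap: { 'e' }
Conflict for F: F → / / / and F → / D b
  Overlap: { '/' }
Conflict for F: F → / / / and F → F id b
  Overlap: { '/' }
Conflict for F: F → / D b and F → F id b
  Overlap: { '/' }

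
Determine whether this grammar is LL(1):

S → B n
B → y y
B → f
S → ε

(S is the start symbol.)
Yes, the grammar is LL(1).

Relevant sets:
  FIRST(B) = { 'f', 'y' }
  FOLLOW(S) = { $ }

For S:
  PREDICT(S → B n) = { 'f', 'y' }
  PREDICT(S → ε) = { $ }
For B:
  PREDICT(B → y y) = { 'y' }
  PREDICT(B → f) = { 'f' }

All predict sets are disjoint. The grammar IS LL(1).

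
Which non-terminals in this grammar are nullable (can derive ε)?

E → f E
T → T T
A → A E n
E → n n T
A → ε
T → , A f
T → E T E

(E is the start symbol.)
{ 'A' }

A non-terminal is nullable if it can derive ε (the empty string): either it has an ε-production, or it has a production whose right-hand side consists entirely of nullable non-terminals.

ε-productions: A → ε
So A is immediately nullable.
No further non-terminal can be added: every production for the remaining non-terminals contains a terminal or a non-nullable non-terminal.
Nullable = { 'A' }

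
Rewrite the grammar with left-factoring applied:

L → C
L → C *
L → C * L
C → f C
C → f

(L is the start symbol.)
L → C L'
L' → ε
L' → * L''
L'' → ε
L'' → L
C → f C'
C' → C
C' → ε

Left-factoring transforms A → αβ₁ | αβ₂ into A → αA' and A' → β₁ | β₂
(α is the longest common prefix among the alternatives). Repeat until
no nonterminal has two alternatives with a common prefix.

Round 1: L has alternatives sharing prefix 'C'. Introduce L': L → C L'
  Add: L' → ε
  Add: L' → *
  Add: L' → * L

Round 2: L' has alternatives sharing prefix '*'. Introduce L'': L' → * L''
  Add: L'' → ε
  Add: L'' → L

Round 3: C has alternatives sharing prefix 'f'. Introduce C': C → f C'
  Add: C' → C
  Add: C' → ε

No remaining common prefixes — done.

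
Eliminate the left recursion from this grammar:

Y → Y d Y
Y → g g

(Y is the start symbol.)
Y is directly left-recursive. The standard transformation for
  A → A α₁ | ... | A α_m | β₁ | ... | β_n
is
  A  → β₁ A' | ... | β_n A'
  A' → α₁ A' | ... | α_m A' | ε

Y → g g becomes Y → g g Y'
Y → Y d Y becomes Y' → d Y Y'
Add Y' → ε

Resulting grammar:
Y → g g Y'
Y' → d Y Y'
Y' → ε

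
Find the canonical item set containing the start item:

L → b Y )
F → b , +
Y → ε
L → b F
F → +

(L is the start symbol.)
{ [L → . b F], [L → . b Y )], [L' → . L] }

First, augment the grammar with L' → L
I₀ = CLOSURE({ [L' → . L] }):
  [L' → . L] has the dot before L: add [L → . b Y )], [L → . b F]
No further items can be added.

I₀ = { [L → . b F], [L → . b Y )], [L' → . L] }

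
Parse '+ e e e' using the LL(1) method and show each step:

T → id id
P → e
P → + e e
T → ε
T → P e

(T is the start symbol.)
LL(1) parsing maintains a stack (initially the start symbol over $) and the input. At each step: if the stack top is a terminal, match it against the current input token; if it is a non-terminal N, replace it with the RHS of M[N, lookahead] (the unique production whose predict set contains the lookahead).

Stack is shown with the top on the left.

Stack      Input      Action
----------------------------
T $        + e e e $  output T → P e
P e $      + e e e $  output P → + e e
+ e e e $  + e e e $  match '+'
e e e $    e e e $    match 'e'
e e $      e e $      match 'e'
e $        e $        match 'e'
$          $          accept

The string is accepted.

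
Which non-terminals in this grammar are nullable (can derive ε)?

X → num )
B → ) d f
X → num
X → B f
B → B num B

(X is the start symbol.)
None

A non-terminal is nullable if it can derive ε (the empty string): either it has an ε-production, or it has a production whose right-hand side consists entirely of nullable non-terminals.

There are no ε-productions, so no non-terminal can derive ε.
No non-terminals are nullable.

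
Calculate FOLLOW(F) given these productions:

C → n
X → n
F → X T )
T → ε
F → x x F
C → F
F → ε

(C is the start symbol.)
In F → x x F: F is at the end; this adds FOLLOW(F) to itself — nothing new
In C → F: F is at the end, add FOLLOW(C)

The FOLLOW sets referred to above (computed the same way, to a fixed point):
  FOLLOW(C) = { $ }

Taking the union: FOLLOW(F) = { $ }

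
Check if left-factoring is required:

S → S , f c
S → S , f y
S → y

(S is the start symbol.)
Yes, S has productions with common prefix 'S , f'

Left-factoring is needed when two productions for the same non-terminal
share a common prefix on the right-hand side.

Productions for S:
  S → S , f c
  S → S , f y
  S → y

Found common prefix 'S , f' in productions for S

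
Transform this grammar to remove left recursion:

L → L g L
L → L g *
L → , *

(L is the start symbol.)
L is directly left-recursive. The standard transformation for
  A → A α₁ | ... | A α_m | β₁ | ... | β_n
is
  A  → β₁ A' | ... | β_n A'
  A' → α₁ A' | ... | α_m A' | ε

L → , * becomes L → , * L'
L → L g L becomes L' → g L L'
L → L g * becomes L' → g * L'
Add L' → ε

Resulting grammar:
L → , * L'
L' → g L L'
L' → g * L'
L' → ε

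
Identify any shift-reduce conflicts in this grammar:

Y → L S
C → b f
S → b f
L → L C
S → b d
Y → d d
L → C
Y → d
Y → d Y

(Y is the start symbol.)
Yes — I5: [Y → d .] vs [C → . b f]; I7: [Y → d .] vs [C → . b f]

Augment with Y' → Y and build the canonical LR(0) collection (I0 = CLOSURE({[Y' → . Y]}), then GOTO on every symbol after a dot until no new states appear). It has 14 states:
  I0: { [C → . b f], [L → . C], [L → . L C], [Y → . L S], [Y → . d Y], [Y → . d d], [Y → . d], [Y' → . Y] }  — shift
  I1: { [L → C .] }  — reduce
  I2: { [C → . b f], [L → L . C], [S → . b d], [S → . b f], [Y → L . S] }  — shift
  I3: { [Y' → Y .] }  — accept
  I4: { [C → b . f] }  — shift
  I5: { [C → . b f], [L → . C], [L → . L C], [Y → . L S], [Y → . d Y], [Y → . d d], [Y → . d], [Y → d . Y], [Y → d . d], [Y → d .] }  — shift, reduce
  I6: { [Y → d Y .] }  — reduce
  I7: { [C → . b f], [L → . C], [L → . L C], [Y → . L S], [Y → . d Y], [Y → . d d], [Y → . d], [Y → d . Y], [Y → d . d], [Y → d .], [Y → d d .] }  — shift, 2 reduces
  I8: { [C → b f .] }  — reduce
  I9: { [L → L C .] }  — reduce
  I10: { [Y → L S .] }  — reduce
  I11: { [C → b . f], [S → b . d], [S → b . f] }  — shift
  I12: { [S → b d .] }  — reduce
  I13: { [C → b f .], [S → b f .] }  — 2 reduces

I5 contains reduce item [Y → d .] and shift items [C → . b f], [Y → . d], [Y → . d Y], [Y → . d d], [Y → d . d] — shift-reduce conflict.
I7 contains reduce items [Y → d .], [Y → d d .] and shift items [C → . b f], [Y → . d], [Y → . d Y], [Y → . d d], [Y → d . d] — shift-reduce conflict.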